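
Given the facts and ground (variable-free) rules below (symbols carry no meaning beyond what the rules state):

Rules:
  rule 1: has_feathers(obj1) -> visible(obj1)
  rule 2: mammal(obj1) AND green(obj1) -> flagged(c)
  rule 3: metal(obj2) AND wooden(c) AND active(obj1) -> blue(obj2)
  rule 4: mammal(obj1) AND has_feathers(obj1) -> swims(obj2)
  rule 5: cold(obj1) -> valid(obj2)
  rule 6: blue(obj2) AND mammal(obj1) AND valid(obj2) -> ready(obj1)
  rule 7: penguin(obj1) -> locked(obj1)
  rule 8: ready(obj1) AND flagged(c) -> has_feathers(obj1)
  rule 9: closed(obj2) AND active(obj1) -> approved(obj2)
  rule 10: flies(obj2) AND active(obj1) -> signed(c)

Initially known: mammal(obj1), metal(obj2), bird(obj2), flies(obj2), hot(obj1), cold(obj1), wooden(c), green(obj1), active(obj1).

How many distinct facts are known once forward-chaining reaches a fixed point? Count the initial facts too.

17

Round 1 — rule 2, rule 3, rule 5, rule 10, derive flagged(c), blue(obj2), valid(obj2), signed(c).
Round 2 — rule 6, derive ready(obj1).
Round 3 — rule 8, derive has_feathers(obj1).
Round 4 — rule 1, rule 4, derive visible(obj1), swims(obj2).
Closure: {active(obj1), bird(obj2), blue(obj2), cold(obj1), flagged(c), flies(obj2), green(obj1), has_feathers(obj1), hot(obj1), mammal(obj1), metal(obj2), ready(obj1), signed(c), swims(obj2), valid(obj2), visible(obj1), wooden(c)} — 17 facts.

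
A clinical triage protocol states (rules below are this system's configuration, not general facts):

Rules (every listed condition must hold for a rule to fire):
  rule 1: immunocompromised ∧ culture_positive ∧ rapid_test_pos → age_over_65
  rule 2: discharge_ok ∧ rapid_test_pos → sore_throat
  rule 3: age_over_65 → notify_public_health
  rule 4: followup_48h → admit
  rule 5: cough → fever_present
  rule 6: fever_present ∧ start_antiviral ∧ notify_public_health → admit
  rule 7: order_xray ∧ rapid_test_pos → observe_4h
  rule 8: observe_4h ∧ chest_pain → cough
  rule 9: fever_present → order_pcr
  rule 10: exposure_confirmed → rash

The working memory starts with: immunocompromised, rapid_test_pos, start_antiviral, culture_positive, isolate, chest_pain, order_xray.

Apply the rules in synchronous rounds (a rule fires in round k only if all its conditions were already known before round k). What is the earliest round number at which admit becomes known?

Round 1: rule 1 [immunocompromised ∧ culture_positive ∧ rapid_test_pos → age_over_65]; rule 7 [order_xray ∧ rapid_test_pos → observe_4h]. Adds age_over_65, observe_4h.
Round 2: rule 3 [age_over_65 → notify_public_health]; rule 8 [observe_4h ∧ chest_pain → cough]. Adds notify_public_health, cough.
Round 3: rule 5 [cough → fever_present]. Adds fever_present.
Round 4: rule 6 [fever_present ∧ start_antiviral ∧ notify_public_health → admit]; rule 9 [fever_present → order_pcr]. Adds admit, order_pcr.
admit first appears in round 4.

4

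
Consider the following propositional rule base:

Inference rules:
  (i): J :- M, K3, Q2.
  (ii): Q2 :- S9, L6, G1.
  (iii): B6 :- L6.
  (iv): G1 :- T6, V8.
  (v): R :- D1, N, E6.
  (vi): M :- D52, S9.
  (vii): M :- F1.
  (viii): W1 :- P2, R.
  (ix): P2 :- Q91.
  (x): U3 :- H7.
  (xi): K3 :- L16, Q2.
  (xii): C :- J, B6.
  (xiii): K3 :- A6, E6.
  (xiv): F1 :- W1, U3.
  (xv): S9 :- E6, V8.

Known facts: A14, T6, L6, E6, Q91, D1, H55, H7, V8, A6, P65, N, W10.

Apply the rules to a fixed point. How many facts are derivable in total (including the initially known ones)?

26

Round 1: (iii) [B6 :- L6.]; (iv) [G1 :- T6, V8.]; (v) [R :- D1, N, E6.]; (ix) [P2 :- Q91.]; (x) [U3 :- H7.]; (xiii) [K3 :- A6, E6.]; (xv) [S9 :- E6, V8.]. New: B6, G1, R, P2, U3, K3, S9.
Round 2: (ii) [Q2 :- S9, L6, G1.]; (viii) [W1 :- P2, R.]. New: Q2, W1.
Round 3: (xiv) [F1 :- W1, U3.]. New: F1.
Round 4: (vii) [M :- F1.]. New: M.
Round 5: (i) [J :- M, K3, Q2.]. New: J.
Round 6: (xii) [C :- J, B6.]. New: C.
Closure: {A14, A6, B6, C, D1, E6, F1, G1, H55, H7, J, K3, L6, M, N, P2, P65, Q2, Q91, R, S9, T6, U3, V8, W1, W10} — 26 facts.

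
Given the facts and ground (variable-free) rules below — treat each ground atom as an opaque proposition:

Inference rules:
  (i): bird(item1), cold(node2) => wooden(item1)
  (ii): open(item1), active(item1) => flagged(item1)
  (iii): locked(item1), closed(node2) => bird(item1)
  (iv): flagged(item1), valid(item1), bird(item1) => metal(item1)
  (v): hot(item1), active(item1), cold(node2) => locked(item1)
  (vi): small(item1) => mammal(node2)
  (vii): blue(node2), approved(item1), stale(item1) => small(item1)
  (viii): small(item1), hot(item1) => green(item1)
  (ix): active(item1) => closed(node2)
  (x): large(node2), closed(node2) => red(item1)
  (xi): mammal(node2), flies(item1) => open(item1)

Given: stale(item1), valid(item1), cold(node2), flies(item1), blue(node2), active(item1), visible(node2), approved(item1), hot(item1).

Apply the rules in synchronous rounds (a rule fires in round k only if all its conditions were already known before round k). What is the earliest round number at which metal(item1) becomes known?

[1] (v) [hot(item1), active(item1), cold(node2) => locked(item1)]; (vii) [blue(node2), approved(item1), stale(item1) => small(item1)]; (ix) [active(item1) => closed(node2)]. ⇒ new: locked(item1), small(item1), closed(node2).
[2] (iii) [locked(item1), closed(node2) => bird(item1)]; (vi) [small(item1) => mammal(node2)]; (viii) [small(item1), hot(item1) => green(item1)]. ⇒ new: bird(item1), mammal(node2), green(item1).
[3] (i) [bird(item1), cold(node2) => wooden(item1)]; (xi) [mammal(node2), flies(item1) => open(item1)]. ⇒ new: wooden(item1), open(item1).
[4] (ii) [open(item1), active(item1) => flagged(item1)]. ⇒ new: flagged(item1).
[5] (iv) [flagged(item1), valid(item1), bird(item1) => metal(item1)]. ⇒ new: metal(item1).
metal(item1) first appears in round 5.

5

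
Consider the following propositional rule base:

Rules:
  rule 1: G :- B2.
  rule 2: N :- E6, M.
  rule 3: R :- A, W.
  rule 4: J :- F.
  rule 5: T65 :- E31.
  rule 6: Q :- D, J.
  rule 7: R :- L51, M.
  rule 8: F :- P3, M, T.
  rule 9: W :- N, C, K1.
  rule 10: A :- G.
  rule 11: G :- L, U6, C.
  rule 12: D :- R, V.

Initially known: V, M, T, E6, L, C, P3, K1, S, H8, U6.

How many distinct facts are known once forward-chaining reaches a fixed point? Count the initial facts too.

20

Round 1: rule 2 [N :- E6, M.]; rule 8 [F :- P3, M, T.]; rule 11 [G :- L, U6, C.]. Adds N, F, G.
Round 2: rule 4 [J :- F.]; rule 9 [W :- N, C, K1.]; rule 10 [A :- G.]. Adds J, W, A.
Round 3: rule 3 [R :- A, W.]. Adds R.
Round 4: rule 12 [D :- R, V.]. Adds D.
Round 5: rule 6 [Q :- D, J.]. Adds Q.
Closure: {A, C, D, E6, F, G, H8, J, K1, L, M, N, P3, Q, R, S, T, U6, V, W} — 20 facts.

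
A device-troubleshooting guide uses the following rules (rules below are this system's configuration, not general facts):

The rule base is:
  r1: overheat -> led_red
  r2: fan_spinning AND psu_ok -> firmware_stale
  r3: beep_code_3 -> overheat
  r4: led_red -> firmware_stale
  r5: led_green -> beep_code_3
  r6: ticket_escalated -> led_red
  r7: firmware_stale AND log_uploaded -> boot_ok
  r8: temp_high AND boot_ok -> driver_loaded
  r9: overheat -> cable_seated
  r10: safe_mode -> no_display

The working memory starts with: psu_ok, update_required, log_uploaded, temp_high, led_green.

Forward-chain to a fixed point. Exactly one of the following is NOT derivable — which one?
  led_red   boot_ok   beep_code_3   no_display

Round 1: r5 [led_green -> beep_code_3]. Adds beep_code_3.
Round 2: r3 [beep_code_3 -> overheat]. Adds overheat.
Round 3: r1 [overheat -> led_red]; r9 [overheat -> cable_seated]. Adds led_red, cable_seated.
Round 4: r4 [led_red -> firmware_stale]. Adds firmware_stale.
Round 5: r7 [firmware_stale AND log_uploaded -> boot_ok]. Adds boot_ok.
Round 6: r8 [temp_high AND boot_ok -> driver_loaded]. Adds driver_loaded.
Derived: boot_ok (round 5), beep_code_3 (round 1), led_red (round 3). no_display never appears in any round.

no_display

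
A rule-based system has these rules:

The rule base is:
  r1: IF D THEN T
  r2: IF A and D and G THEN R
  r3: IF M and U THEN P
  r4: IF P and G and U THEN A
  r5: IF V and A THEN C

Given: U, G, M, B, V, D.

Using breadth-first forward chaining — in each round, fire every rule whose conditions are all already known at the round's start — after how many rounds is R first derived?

3

Round 1: r1 [IF D THEN T]; r3 [IF M and U THEN P]. New: T, P.
Round 2: r4 [IF P and G and U THEN A]. New: A.
Round 3: r2 [IF A and D and G THEN R]; r5 [IF V and A THEN C]. New: R, C.
R first appears in round 3.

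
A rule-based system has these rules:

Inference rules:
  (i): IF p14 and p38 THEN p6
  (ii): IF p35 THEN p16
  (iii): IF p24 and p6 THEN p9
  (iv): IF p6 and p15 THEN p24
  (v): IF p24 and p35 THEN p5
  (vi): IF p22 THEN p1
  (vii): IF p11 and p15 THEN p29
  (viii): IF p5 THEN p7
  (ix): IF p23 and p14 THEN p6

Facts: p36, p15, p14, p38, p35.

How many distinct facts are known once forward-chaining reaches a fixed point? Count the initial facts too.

Round 1 fires (i), (ii), giving p6, p16.
Round 2 fires (iv), giving p24.
Round 3 fires (iii), (v), giving p9, p5.
Round 4 fires (viii), giving p7.
Closure: {p14, p15, p16, p24, p35, p36, p38, p5, p6, p7, p9} — 11 facts.

11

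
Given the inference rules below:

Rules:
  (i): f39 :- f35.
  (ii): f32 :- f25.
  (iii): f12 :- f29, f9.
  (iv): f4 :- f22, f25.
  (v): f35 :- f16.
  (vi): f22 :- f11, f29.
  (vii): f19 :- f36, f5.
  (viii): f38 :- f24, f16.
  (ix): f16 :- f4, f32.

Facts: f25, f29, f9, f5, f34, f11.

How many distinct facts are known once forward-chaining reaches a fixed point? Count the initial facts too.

Round 1: (ii) [f32 :- f25.]; (iii) [f12 :- f29, f9.]; (vi) [f22 :- f11, f29.]. Adds f32, f12, f22.
Round 2: (iv) [f4 :- f22, f25.]. Adds f4.
Round 3: (ix) [f16 :- f4, f32.]. Adds f16.
Round 4: (v) [f35 :- f16.]. Adds f35.
Round 5: (i) [f39 :- f35.]. Adds f39.
Closure: {f11, f12, f16, f22, f25, f29, f32, f34, f35, f39, f4, f5, f9} — 13 facts.

13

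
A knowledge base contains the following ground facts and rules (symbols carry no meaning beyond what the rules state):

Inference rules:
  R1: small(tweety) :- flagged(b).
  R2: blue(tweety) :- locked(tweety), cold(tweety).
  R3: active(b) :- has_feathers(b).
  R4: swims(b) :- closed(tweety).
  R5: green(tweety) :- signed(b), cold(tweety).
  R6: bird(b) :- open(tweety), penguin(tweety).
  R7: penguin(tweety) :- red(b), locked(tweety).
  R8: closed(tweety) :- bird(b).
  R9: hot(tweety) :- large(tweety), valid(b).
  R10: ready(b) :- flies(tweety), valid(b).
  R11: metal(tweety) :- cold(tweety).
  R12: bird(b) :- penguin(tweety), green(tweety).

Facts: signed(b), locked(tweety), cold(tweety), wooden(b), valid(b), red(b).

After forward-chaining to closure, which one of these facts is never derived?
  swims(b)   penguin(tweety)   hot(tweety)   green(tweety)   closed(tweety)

Round 1: R2 [blue(tweety) :- locked(tweety), cold(tweety).]; R5 [green(tweety) :- signed(b), cold(tweety).]; R7 [penguin(tweety) :- red(b), locked(tweety).]; R11 [metal(tweety) :- cold(tweety).]. Adds blue(tweety), green(tweety), penguin(tweety), metal(tweety).
Round 2: R12 [bird(b) :- penguin(tweety), green(tweety).]. Adds bird(b).
Round 3: R8 [closed(tweety) :- bird(b).]. Adds closed(tweety).
Round 4: R4 [swims(b) :- closed(tweety).]. Adds swims(b).
Derived: penguin(tweety) (round 1), closed(tweety) (round 3), green(tweety) (round 1), swims(b) (round 4). hot(tweety) never appears in any round.

hot(tweety)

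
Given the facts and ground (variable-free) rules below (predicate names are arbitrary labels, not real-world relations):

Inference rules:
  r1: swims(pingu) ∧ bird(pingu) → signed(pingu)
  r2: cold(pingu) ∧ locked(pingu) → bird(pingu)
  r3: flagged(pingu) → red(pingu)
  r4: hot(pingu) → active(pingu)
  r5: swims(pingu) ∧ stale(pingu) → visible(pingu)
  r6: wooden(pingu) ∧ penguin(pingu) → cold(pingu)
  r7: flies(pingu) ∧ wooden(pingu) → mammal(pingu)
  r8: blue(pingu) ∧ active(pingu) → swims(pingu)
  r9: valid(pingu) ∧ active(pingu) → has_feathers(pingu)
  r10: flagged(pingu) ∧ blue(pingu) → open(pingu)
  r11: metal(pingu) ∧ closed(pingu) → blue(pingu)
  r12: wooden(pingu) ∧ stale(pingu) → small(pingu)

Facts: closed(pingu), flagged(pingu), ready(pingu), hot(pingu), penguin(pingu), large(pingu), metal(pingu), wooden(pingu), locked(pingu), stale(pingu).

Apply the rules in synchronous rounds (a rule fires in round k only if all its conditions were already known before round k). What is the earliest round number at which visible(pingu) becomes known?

Round 1 — r3, r4, r6, r11, r12, derive red(pingu), active(pingu), cold(pingu), blue(pingu), small(pingu).
Round 2 — r2, r8, r10, derive bird(pingu), swims(pingu), open(pingu).
Round 3 — r1, r5, derive signed(pingu), visible(pingu).
visible(pingu) first appears in round 3.

3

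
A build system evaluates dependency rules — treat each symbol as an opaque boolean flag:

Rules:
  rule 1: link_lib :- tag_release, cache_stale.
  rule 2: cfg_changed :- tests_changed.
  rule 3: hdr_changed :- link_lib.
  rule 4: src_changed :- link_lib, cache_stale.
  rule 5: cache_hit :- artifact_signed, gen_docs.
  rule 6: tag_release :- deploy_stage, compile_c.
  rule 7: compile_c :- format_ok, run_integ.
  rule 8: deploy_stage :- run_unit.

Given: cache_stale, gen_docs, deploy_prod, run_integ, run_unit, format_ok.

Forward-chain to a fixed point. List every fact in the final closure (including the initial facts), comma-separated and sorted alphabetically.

cache_stale, compile_c, deploy_prod, deploy_stage, format_ok, gen_docs, hdr_changed, link_lib, run_integ, run_unit, src_changed, tag_release

Round 1: rule 7 [compile_c :- format_ok, run_integ.]; rule 8 [deploy_stage :- run_unit.]. Adds compile_c, deploy_stage.
Round 2: rule 6 [tag_release :- deploy_stage, compile_c.]. Adds tag_release.
Round 3: rule 1 [link_lib :- tag_release, cache_stale.]. Adds link_lib.
Round 4: rule 3 [hdr_changed :- link_lib.]; rule 4 [src_changed :- link_lib, cache_stale.]. Adds hdr_changed, src_changed.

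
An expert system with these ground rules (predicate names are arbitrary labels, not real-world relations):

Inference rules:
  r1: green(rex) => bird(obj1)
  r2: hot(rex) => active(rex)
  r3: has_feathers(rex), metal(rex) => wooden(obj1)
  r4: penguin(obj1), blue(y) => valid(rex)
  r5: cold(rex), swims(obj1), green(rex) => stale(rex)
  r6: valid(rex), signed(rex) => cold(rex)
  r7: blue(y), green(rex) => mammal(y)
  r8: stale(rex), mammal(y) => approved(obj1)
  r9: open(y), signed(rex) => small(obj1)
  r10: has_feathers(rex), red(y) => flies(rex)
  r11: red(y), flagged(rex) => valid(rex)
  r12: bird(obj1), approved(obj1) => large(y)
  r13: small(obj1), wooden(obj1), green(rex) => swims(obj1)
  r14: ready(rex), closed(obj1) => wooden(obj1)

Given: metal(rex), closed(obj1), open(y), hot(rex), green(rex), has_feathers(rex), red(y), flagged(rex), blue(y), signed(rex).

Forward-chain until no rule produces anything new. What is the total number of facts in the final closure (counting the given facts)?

[1] r1 [green(rex) => bird(obj1)]; r2 [hot(rex) => active(rex)]; r3 [has_feathers(rex), metal(rex) => wooden(obj1)]; r7 [blue(y), green(rex) => mammal(y)]; r9 [open(y), signed(rex) => small(obj1)]; r10 [has_feathers(rex), red(y) => flies(rex)]; r11 [red(y), flagged(rex) => valid(rex)]. ⇒ new: bird(obj1), active(rex), wooden(obj1), mammal(y), small(obj1), flies(rex), valid(rex).
[2] r6 [valid(rex), signed(rex) => cold(rex)]; r13 [small(obj1), wooden(obj1), green(rex) => swims(obj1)]. ⇒ new: cold(rex), swims(obj1).
[3] r5 [cold(rex), swims(obj1), green(rex) => stale(rex)]. ⇒ new: stale(rex).
[4] r8 [stale(rex), mammal(y) => approved(obj1)]. ⇒ new: approved(obj1).
[5] r12 [bird(obj1), approved(obj1) => large(y)]. ⇒ new: large(y).
Closure: {active(rex), approved(obj1), bird(obj1), blue(y), closed(obj1), cold(rex), flagged(rex), flies(rex), green(rex), has_feathers(rex), hot(rex), large(y), mammal(y), metal(rex), open(y), red(y), signed(rex), small(obj1), stale(rex), swims(obj1), valid(rex), wooden(obj1)} — 22 facts.

22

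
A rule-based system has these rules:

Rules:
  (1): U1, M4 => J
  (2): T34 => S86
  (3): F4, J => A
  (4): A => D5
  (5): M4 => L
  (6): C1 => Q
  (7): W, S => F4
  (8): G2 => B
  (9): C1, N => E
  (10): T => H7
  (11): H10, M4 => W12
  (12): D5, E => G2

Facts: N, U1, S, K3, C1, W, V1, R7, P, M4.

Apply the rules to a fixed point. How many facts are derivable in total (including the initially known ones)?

Round 1 — (1), (5), (6), (7), (9), derive J, L, Q, F4, E.
Round 2 — (3), derive A.
Round 3 — (4), derive D5.
Round 4 — (12), derive G2.
Round 5 — (8), derive B.
Closure: {A, B, C1, D5, E, F4, G2, J, K3, L, M4, N, P, Q, R7, S, U1, V1, W} — 19 facts.

19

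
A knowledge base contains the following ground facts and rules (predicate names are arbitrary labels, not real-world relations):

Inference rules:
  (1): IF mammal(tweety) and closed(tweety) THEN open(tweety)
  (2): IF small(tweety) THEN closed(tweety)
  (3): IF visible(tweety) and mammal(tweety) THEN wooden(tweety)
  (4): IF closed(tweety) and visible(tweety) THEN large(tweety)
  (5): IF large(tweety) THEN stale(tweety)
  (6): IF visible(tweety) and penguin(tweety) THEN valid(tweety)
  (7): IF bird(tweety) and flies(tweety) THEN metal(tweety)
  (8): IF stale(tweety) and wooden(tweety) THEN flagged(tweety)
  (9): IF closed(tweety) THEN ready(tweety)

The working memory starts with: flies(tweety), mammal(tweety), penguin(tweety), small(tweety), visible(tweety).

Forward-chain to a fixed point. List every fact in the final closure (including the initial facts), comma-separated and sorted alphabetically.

closed(tweety), flagged(tweety), flies(tweety), large(tweety), mammal(tweety), open(tweety), penguin(tweety), ready(tweety), small(tweety), stale(tweety), valid(tweety), visible(tweety), wooden(tweety)

Round 1: (2) [IF small(tweety) THEN closed(tweety)]; (3) [IF visible(tweety) and mammal(tweety) THEN wooden(tweety)]; (6) [IF visible(tweety) and penguin(tweety) THEN valid(tweety)]. Adds closed(tweety), wooden(tweety), valid(tweety).
Round 2: (1) [IF mammal(tweety) and closed(tweety) THEN open(tweety)]; (4) [IF closed(tweety) and visible(tweety) THEN large(tweety)]; (9) [IF closed(tweety) THEN ready(tweety)]. Adds open(tweety), large(tweety), ready(tweety).
Round 3: (5) [IF large(tweety) THEN stale(tweety)]. Adds stale(tweety).
Round 4: (8) [IF stale(tweety) and wooden(tweety) THEN flagged(tweety)]. Adds flagged(tweety).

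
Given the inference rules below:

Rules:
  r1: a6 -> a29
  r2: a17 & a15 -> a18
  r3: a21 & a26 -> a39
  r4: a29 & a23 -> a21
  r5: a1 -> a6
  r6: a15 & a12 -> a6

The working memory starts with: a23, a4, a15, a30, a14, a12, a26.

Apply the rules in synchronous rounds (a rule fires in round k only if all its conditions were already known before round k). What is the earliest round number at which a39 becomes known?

Round 1: r6 [a15 & a12 -> a6]. New: a6.
Round 2: r1 [a6 -> a29]. New: a29.
Round 3: r4 [a29 & a23 -> a21]. New: a21.
Round 4: r3 [a21 & a26 -> a39]. New: a39.
a39 first appears in round 4.

4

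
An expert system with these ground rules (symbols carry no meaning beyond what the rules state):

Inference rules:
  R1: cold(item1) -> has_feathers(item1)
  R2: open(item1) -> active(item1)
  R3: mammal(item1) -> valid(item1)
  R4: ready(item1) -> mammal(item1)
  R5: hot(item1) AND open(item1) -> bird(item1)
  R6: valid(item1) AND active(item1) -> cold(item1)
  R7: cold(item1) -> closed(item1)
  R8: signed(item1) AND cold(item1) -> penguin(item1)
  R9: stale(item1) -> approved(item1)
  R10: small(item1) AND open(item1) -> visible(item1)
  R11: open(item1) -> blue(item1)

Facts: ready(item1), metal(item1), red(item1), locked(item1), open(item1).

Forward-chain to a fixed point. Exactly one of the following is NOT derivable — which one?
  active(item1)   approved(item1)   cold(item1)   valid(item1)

approved(item1)

[1] R2 [open(item1) -> active(item1)]; R4 [ready(item1) -> mammal(item1)]; R11 [open(item1) -> blue(item1)]. ⇒ new: active(item1), mammal(item1), blue(item1).
[2] R3 [mammal(item1) -> valid(item1)]. ⇒ new: valid(item1).
[3] R6 [valid(item1) AND active(item1) -> cold(item1)]. ⇒ new: cold(item1).
[4] R1 [cold(item1) -> has_feathers(item1)]; R7 [cold(item1) -> closed(item1)]. ⇒ new: has_feathers(item1), closed(item1).
Derived: cold(item1) (round 3), active(item1) (round 1), valid(item1) (round 2). approved(item1) never appears in any round.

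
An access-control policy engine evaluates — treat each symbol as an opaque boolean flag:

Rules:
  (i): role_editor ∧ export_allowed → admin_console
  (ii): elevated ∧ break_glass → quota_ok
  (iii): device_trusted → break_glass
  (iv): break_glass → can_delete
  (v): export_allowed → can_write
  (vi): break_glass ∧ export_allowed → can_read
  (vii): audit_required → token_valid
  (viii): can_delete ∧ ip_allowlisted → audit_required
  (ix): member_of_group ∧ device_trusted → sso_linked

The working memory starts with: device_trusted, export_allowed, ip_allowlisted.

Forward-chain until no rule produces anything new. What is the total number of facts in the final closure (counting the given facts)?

9

[1] (iii) [device_trusted → break_glass]; (v) [export_allowed → can_write]. ⇒ new: break_glass, can_write.
[2] (iv) [break_glass → can_delete]; (vi) [break_glass ∧ export_allowed → can_read]. ⇒ new: can_delete, can_read.
[3] (viii) [can_delete ∧ ip_allowlisted → audit_required]. ⇒ new: audit_required.
[4] (vii) [audit_required → token_valid]. ⇒ new: token_valid.
Closure: {audit_required, break_glass, can_delete, can_read, can_write, device_trusted, export_allowed, ip_allowlisted, token_valid} — 9 facts.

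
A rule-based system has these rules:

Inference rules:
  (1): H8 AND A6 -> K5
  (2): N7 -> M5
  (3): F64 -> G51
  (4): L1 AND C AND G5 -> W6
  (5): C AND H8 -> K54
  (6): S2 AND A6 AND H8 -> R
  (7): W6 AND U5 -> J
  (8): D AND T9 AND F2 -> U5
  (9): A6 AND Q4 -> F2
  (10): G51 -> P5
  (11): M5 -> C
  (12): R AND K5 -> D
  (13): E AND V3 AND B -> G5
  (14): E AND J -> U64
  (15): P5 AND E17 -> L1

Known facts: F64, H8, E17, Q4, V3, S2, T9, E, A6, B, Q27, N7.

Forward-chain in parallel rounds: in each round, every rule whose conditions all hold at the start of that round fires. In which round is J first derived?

5

[1] (1) [H8 AND A6 -> K5]; (2) [N7 -> M5]; (3) [F64 -> G51]; (6) [S2 AND A6 AND H8 -> R]; (9) [A6 AND Q4 -> F2]; (13) [E AND V3 AND B -> G5]. ⇒ new: K5, M5, G51, R, F2, G5.
[2] (10) [G51 -> P5]; (11) [M5 -> C]; (12) [R AND K5 -> D]. ⇒ new: P5, C, D.
[3] (5) [C AND H8 -> K54]; (8) [D AND T9 AND F2 -> U5]; (15) [P5 AND E17 -> L1]. ⇒ new: K54, U5, L1.
[4] (4) [L1 AND C AND G5 -> W6]. ⇒ new: W6.
[5] (7) [W6 AND U5 -> J]. ⇒ new: J.
J first appears in round 5.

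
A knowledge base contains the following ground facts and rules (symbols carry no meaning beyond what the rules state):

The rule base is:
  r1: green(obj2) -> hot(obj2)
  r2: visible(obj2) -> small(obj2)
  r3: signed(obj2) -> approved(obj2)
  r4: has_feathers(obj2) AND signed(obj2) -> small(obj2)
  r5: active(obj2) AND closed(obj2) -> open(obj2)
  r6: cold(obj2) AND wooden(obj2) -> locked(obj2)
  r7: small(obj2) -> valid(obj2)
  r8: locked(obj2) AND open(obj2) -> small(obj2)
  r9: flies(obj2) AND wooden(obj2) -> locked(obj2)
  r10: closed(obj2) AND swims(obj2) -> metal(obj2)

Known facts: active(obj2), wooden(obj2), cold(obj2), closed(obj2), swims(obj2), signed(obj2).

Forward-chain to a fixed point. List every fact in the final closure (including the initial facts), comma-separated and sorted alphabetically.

Round 1: r3 [signed(obj2) -> approved(obj2)]; r5 [active(obj2) AND closed(obj2) -> open(obj2)]; r6 [cold(obj2) AND wooden(obj2) -> locked(obj2)]; r10 [closed(obj2) AND swims(obj2) -> metal(obj2)]. Adds approved(obj2), open(obj2), locked(obj2), metal(obj2).
Round 2: r8 [locked(obj2) AND open(obj2) -> small(obj2)]. Adds small(obj2).
Round 3: r7 [small(obj2) -> valid(obj2)]. Adds valid(obj2).

active(obj2), approved(obj2), closed(obj2), cold(obj2), locked(obj2), metal(obj2), open(obj2), signed(obj2), small(obj2), swims(obj2), valid(obj2), wooden(obj2)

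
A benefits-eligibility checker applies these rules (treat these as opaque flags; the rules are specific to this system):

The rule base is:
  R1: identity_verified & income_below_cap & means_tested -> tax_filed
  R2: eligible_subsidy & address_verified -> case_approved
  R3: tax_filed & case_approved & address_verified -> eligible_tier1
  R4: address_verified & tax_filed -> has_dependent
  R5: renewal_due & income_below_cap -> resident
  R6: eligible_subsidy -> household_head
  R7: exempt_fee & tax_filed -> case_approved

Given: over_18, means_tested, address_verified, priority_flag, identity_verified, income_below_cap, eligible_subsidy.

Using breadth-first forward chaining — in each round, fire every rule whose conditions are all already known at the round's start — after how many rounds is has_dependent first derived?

Round 1: R1 [identity_verified & income_below_cap & means_tested -> tax_filed]; R2 [eligible_subsidy & address_verified -> case_approved]; R6 [eligible_subsidy -> household_head]. New: tax_filed, case_approved, household_head.
Round 2: R3 [tax_filed & case_approved & address_verified -> eligible_tier1]; R4 [address_verified & tax_filed -> has_dependent]. New: eligible_tier1, has_dependent.
has_dependent first appears in round 2.

2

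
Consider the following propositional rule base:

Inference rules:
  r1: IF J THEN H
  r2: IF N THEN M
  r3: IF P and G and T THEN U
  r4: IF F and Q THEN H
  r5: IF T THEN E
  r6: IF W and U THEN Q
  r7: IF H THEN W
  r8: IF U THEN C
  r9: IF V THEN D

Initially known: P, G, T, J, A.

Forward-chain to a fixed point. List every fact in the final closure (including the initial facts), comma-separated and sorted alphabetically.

Round 1: r1 [IF J THEN H]; r3 [IF P and G and T THEN U]; r5 [IF T THEN E]. Adds H, U, E.
Round 2: r7 [IF H THEN W]; r8 [IF U THEN C]. Adds W, C.
Round 3: r6 [IF W and U THEN Q]. Adds Q.

A, C, E, G, H, J, P, Q, T, U, W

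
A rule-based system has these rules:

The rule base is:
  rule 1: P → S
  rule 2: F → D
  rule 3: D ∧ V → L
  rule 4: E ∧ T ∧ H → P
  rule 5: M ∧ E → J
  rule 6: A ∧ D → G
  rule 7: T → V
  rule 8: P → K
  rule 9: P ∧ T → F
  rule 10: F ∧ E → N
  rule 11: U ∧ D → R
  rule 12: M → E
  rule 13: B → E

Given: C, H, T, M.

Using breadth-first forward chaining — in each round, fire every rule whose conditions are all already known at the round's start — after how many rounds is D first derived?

[1] rule 7 [T → V]; rule 12 [M → E]. ⇒ new: V, E.
[2] rule 4 [E ∧ T ∧ H → P]; rule 5 [M ∧ E → J]. ⇒ new: P, J.
[3] rule 1 [P → S]; rule 8 [P → K]; rule 9 [P ∧ T → F]. ⇒ new: S, K, F.
[4] rule 2 [F → D]; rule 10 [F ∧ E → N]. ⇒ new: D, N.
D first appears in round 4.

4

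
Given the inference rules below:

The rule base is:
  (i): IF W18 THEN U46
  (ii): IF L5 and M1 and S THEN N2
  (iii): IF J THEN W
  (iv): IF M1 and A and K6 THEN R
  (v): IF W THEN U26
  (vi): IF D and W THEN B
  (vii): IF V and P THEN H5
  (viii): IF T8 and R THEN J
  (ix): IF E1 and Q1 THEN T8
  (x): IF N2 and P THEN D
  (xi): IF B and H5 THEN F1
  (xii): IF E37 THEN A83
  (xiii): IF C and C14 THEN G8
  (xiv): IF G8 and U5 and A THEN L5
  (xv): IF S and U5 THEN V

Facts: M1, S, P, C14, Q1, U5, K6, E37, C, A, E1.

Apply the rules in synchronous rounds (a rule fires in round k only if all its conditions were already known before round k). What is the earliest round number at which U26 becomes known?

Round 1 — (iv), (ix), (xii), (xiii), (xv), derive R, T8, A83, G8, V.
Round 2 — (vii), (viii), (xiv), derive H5, J, L5.
Round 3 — (ii), (iii), derive N2, W.
Round 4 — (v), (x), derive U26, D.
U26 first appears in round 4.

4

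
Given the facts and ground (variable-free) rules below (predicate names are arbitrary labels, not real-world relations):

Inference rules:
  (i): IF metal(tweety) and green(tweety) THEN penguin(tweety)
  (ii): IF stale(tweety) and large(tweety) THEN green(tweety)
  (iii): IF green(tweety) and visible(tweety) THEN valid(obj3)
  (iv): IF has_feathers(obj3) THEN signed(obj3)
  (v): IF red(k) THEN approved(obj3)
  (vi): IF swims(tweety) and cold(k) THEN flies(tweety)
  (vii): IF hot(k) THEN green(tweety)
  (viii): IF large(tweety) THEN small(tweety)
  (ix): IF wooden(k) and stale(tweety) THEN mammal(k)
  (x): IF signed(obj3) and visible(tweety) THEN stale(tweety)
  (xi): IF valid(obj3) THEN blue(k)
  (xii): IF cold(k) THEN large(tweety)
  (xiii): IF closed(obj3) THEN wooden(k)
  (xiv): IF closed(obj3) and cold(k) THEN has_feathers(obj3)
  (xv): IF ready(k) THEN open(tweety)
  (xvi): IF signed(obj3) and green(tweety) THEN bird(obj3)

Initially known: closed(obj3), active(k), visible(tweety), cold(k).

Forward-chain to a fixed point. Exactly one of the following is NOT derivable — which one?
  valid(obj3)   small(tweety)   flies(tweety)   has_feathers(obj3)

Round 1 fires (xii), (xiii), (xiv), giving large(tweety), wooden(k), has_feathers(obj3).
Round 2 fires (iv), (viii), giving signed(obj3), small(tweety).
Round 3 fires (x), giving stale(tweety).
Round 4 fires (ii), (ix), giving green(tweety), mammal(k).
Round 5 fires (iii), (xvi), giving valid(obj3), bird(obj3).
Round 6 fires (xi), giving blue(k).
Derived: small(tweety) (round 2), valid(obj3) (round 5), has_feathers(obj3) (round 1). flies(tweety) never appears in any round.

flies(tweety)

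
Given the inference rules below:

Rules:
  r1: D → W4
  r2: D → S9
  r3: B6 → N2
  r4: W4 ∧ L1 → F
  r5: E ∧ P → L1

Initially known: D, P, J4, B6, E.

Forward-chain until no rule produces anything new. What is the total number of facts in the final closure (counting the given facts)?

10

Round 1 fires r1, r2, r3, r5, giving W4, S9, N2, L1.
Round 2 fires r4, giving F.
Closure: {B6, D, E, F, J4, L1, N2, P, S9, W4} — 10 facts.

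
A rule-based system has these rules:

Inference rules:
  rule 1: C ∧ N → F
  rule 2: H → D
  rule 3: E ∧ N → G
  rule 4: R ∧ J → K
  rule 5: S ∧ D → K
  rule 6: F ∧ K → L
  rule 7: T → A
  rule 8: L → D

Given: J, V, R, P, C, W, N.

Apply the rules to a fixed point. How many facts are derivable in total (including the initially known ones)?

11

Round 1: rule 1 [C ∧ N → F]; rule 4 [R ∧ J → K]. New: F, K.
Round 2: rule 6 [F ∧ K → L]. New: L.
Round 3: rule 8 [L → D]. New: D.
Closure: {C, D, F, J, K, L, N, P, R, V, W} — 11 facts.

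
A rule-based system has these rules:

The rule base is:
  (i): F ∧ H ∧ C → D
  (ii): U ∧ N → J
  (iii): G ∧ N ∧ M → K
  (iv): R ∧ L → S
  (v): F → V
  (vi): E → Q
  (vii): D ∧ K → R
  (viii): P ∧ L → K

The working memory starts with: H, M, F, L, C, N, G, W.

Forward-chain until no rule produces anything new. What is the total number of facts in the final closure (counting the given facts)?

[1] (i) [F ∧ H ∧ C → D]; (iii) [G ∧ N ∧ M → K]; (v) [F → V]. ⇒ new: D, K, V.
[2] (vii) [D ∧ K → R]. ⇒ new: R.
[3] (iv) [R ∧ L → S]. ⇒ new: S.
Closure: {C, D, F, G, H, K, L, M, N, R, S, V, W} — 13 facts.

13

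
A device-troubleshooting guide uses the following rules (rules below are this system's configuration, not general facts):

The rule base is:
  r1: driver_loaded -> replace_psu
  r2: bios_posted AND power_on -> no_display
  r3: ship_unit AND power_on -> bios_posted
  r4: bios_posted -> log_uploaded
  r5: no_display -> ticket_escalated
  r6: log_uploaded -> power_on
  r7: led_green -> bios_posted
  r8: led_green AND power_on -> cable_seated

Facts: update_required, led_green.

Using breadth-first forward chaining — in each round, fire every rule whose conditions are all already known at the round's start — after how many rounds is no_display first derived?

4

Round 1: r7 [led_green -> bios_posted]. New: bios_posted.
Round 2: r4 [bios_posted -> log_uploaded]. New: log_uploaded.
Round 3: r6 [log_uploaded -> power_on]. New: power_on.
Round 4: r2 [bios_posted AND power_on -> no_display]; r8 [led_green AND power_on -> cable_seated]. New: no_display, cable_seated.
no_display first appears in round 4.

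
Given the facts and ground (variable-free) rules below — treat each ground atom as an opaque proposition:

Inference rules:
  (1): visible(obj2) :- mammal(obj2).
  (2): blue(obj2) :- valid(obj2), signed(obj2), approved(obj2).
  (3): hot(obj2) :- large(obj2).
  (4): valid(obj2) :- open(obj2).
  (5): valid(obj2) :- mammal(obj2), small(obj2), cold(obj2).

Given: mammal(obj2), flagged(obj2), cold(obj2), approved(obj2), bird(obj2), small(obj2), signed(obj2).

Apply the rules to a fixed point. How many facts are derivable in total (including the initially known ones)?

Round 1: (1) [visible(obj2) :- mammal(obj2).]; (5) [valid(obj2) :- mammal(obj2), small(obj2), cold(obj2).]. Adds visible(obj2), valid(obj2).
Round 2: (2) [blue(obj2) :- valid(obj2), signed(obj2), approved(obj2).]. Adds blue(obj2).
Closure: {approved(obj2), bird(obj2), blue(obj2), cold(obj2), flagged(obj2), mammal(obj2), signed(obj2), small(obj2), valid(obj2), visible(obj2)} — 10 facts.

10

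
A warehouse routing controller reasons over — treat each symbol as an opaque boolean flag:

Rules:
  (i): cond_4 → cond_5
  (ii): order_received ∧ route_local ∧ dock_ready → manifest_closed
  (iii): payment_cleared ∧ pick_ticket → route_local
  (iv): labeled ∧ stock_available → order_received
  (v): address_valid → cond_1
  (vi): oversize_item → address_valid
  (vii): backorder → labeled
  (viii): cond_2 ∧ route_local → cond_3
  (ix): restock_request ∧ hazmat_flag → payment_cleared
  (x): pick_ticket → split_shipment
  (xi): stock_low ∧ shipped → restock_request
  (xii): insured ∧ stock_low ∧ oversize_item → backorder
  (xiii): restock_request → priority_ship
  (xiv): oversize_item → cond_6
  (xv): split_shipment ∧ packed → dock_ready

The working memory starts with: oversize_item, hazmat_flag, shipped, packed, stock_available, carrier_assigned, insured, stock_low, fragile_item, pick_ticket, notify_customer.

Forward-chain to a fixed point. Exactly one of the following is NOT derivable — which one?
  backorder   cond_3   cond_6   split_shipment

cond_3

Round 1 — (vi), (x), (xi), (xii), (xiv), derive address_valid, split_shipment, restock_request, backorder, cond_6.
Round 2 — (v), (vii), (ix), (xiii), (xv), derive cond_1, labeled, payment_cleared, priority_ship, dock_ready.
Round 3 — (iii), (iv), derive route_local, order_received.
Round 4 — (ii), derive manifest_closed.
Derived: split_shipment (round 1), cond_6 (round 1), backorder (round 1). cond_3 never appears in any round.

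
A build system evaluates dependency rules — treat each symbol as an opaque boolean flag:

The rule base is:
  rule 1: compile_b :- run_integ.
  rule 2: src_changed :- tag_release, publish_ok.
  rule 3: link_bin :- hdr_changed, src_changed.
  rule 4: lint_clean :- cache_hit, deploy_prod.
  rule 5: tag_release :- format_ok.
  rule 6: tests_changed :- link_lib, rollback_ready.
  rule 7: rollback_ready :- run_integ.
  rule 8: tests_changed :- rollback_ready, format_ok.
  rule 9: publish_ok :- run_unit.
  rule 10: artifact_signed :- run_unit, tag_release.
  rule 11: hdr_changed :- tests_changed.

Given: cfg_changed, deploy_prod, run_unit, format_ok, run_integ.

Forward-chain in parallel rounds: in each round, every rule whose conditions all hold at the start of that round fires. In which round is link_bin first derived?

Round 1 — rule 1, rule 5, rule 7, rule 9, derive compile_b, tag_release, rollback_ready, publish_ok.
Round 2 — rule 2, rule 8, rule 10, derive src_changed, tests_changed, artifact_signed.
Round 3 — rule 11, derive hdr_changed.
Round 4 — rule 3, derive link_bin.
link_bin first appears in round 4.

4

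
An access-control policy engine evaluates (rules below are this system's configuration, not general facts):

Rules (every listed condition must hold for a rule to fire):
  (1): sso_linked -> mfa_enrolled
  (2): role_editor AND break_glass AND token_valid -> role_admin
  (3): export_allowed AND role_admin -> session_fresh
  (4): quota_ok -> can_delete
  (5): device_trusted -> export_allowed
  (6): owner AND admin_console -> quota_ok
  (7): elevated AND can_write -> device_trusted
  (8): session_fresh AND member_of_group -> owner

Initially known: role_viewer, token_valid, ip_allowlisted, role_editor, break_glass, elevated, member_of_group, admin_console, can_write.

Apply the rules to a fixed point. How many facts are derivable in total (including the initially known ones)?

Round 1: (2) [role_editor AND break_glass AND token_valid -> role_admin]; (7) [elevated AND can_write -> device_trusted]. Adds role_admin, device_trusted.
Round 2: (5) [device_trusted -> export_allowed]. Adds export_allowed.
Round 3: (3) [export_allowed AND role_admin -> session_fresh]. Adds session_fresh.
Round 4: (8) [session_fresh AND member_of_group -> owner]. Adds owner.
Round 5: (6) [owner AND admin_console -> quota_ok]. Adds quota_ok.
Round 6: (4) [quota_ok -> can_delete]. Adds can_delete.
Closure: {admin_console, break_glass, can_delete, can_write, device_trusted, elevated, export_allowed, ip_allowlisted, member_of_group, owner, quota_ok, role_admin, role_editor, role_viewer, session_fresh, token_valid} — 16 facts.

16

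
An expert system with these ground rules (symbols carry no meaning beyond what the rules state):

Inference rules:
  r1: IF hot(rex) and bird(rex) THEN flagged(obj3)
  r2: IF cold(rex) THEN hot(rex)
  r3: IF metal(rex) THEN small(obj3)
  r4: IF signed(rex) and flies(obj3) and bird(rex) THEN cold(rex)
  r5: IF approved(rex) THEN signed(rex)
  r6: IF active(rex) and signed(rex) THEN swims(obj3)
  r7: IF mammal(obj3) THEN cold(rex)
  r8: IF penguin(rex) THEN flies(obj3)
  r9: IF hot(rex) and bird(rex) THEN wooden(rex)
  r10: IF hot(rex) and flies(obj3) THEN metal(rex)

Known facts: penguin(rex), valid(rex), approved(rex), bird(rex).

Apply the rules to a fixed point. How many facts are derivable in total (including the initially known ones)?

12

[1] r5 [IF approved(rex) THEN signed(rex)]; r8 [IF penguin(rex) THEN flies(obj3)]. ⇒ new: signed(rex), flies(obj3).
[2] r4 [IF signed(rex) and flies(obj3) and bird(rex) THEN cold(rex)]. ⇒ new: cold(rex).
[3] r2 [IF cold(rex) THEN hot(rex)]. ⇒ new: hot(rex).
[4] r1 [IF hot(rex) and bird(rex) THEN flagged(obj3)]; r9 [IF hot(rex) and bird(rex) THEN wooden(rex)]; r10 [IF hot(rex) and flies(obj3) THEN metal(rex)]. ⇒ new: flagged(obj3), wooden(rex), metal(rex).
[5] r3 [IF metal(rex) THEN small(obj3)]. ⇒ new: small(obj3).
Closure: {approved(rex), bird(rex), cold(rex), flagged(obj3), flies(obj3), hot(rex), metal(rex), penguin(rex), signed(rex), small(obj3), valid(rex), wooden(rex)} — 12 facts.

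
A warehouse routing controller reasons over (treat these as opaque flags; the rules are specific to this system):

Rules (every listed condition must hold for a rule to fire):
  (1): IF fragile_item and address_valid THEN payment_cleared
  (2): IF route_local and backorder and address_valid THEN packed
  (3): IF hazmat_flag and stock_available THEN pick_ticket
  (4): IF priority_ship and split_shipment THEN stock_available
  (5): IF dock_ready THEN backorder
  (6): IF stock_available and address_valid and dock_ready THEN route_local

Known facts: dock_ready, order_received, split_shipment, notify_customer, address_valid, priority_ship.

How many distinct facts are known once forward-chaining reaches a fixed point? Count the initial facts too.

Round 1: (4) [IF priority_ship and split_shipment THEN stock_available]; (5) [IF dock_ready THEN backorder]. Adds stock_available, backorder.
Round 2: (6) [IF stock_available and address_valid and dock_ready THEN route_local]. Adds route_local.
Round 3: (2) [IF route_local and backorder and address_valid THEN packed]. Adds packed.
Closure: {address_valid, backorder, dock_ready, notify_customer, order_received, packed, priority_ship, route_local, split_shipment, stock_available} — 10 facts.

10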